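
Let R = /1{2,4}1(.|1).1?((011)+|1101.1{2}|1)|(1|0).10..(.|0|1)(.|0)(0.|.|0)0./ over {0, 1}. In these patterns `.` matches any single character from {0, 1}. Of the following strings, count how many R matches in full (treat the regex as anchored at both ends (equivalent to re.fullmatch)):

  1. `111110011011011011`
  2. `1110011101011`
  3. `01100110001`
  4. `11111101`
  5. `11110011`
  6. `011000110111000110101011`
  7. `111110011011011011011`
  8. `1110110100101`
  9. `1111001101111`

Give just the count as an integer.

7

1 → match
2 → match
3 → match
4 → match
5 → match
6 → no match
7 → match
8 → no match
9 → match
Total matched: 7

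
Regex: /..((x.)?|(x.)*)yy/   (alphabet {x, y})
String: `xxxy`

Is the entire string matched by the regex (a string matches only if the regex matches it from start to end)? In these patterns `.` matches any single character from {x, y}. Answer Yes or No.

Every match must end with `yy`, but `xxxy` does not.

No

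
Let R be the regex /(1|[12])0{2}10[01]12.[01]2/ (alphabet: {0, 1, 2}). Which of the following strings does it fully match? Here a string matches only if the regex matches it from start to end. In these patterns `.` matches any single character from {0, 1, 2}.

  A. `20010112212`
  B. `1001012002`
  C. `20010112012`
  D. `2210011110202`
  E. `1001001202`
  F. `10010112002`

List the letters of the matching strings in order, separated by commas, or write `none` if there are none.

A, C, F

A → match
B → no match
C → match
D → no match
E → no match
F → match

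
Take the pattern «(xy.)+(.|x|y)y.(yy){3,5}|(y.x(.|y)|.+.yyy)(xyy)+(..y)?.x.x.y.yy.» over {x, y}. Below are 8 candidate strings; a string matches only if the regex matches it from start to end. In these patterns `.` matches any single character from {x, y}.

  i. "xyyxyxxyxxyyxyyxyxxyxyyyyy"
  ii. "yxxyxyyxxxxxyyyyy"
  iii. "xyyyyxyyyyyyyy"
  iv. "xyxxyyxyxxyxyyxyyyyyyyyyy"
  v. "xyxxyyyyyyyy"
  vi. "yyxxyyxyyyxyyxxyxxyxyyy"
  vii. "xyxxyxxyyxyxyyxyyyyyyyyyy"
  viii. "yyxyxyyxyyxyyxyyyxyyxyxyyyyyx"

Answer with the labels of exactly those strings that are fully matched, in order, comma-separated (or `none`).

i → no match
ii → match
iii → match
iv → match
v → match
vi → match
vii → match
viii → match

ii, iii, iv, v, vi, vii, viii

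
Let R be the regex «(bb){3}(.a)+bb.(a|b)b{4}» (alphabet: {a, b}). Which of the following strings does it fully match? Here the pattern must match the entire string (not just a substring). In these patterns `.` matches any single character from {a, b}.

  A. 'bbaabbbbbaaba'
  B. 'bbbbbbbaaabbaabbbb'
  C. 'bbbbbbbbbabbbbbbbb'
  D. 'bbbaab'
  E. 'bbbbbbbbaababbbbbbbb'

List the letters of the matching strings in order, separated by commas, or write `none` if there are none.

B

A → no match — must end with 'b'
B → match
C → no match
D → no match
E → no match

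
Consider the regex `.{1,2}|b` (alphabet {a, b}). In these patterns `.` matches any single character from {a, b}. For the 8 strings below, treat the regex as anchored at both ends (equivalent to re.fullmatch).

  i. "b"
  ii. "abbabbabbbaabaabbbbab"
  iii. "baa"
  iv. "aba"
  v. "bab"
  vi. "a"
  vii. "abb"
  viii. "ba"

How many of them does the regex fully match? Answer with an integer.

i → match
ii → no match
iii → no match
iv → no match
v → no match
vi → match
vii → no match
viii → match
Total matched: 3

3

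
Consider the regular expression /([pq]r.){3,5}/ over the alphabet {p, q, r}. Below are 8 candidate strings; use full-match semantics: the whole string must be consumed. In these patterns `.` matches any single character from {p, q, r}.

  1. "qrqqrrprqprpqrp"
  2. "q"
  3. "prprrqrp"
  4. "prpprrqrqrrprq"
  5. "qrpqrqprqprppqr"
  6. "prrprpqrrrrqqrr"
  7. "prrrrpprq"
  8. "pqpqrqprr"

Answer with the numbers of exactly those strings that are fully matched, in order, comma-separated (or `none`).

1

1 → match
2. "q" → no match
3. "prprrqrp" → no match
4 → no match
5 → no match
6 → no match
7. "prrrrpprq" → no match
8. "pqpqrqprr" → no match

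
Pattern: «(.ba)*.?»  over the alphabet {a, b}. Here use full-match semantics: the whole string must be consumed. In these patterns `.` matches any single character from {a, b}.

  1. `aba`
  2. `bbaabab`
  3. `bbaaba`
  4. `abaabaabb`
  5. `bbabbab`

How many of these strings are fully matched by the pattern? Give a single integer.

1 → match
2 → match
3 → match
4 → no match
5 → match
Total matched: 4

4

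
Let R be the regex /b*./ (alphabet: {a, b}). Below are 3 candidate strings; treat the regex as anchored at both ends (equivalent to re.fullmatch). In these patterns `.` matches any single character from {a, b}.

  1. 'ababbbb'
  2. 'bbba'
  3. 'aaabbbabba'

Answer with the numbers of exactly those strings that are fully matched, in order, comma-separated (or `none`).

2

1. 'ababbbb' → no match
2. 'bbba' → match
3. 'aaabbbabba' → no match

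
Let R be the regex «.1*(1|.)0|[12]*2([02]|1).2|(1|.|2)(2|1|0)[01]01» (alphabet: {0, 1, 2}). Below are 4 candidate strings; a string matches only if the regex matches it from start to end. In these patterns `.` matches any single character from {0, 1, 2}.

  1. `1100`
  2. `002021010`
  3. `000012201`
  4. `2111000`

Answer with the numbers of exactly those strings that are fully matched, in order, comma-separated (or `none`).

1. `1100` → match
2. `002021010` → no match
3. `000012201` → no match
4. `2111000` → no match

1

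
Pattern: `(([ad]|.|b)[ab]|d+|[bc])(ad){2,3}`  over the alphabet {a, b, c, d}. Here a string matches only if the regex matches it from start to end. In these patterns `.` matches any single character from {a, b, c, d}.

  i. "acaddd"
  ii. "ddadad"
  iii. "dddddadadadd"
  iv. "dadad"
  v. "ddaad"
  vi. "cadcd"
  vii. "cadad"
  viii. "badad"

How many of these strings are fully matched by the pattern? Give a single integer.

i → no match — must end with "ad"
ii → match
iii → no match — must end with "ad"
iv → match
v → no match
vi → no match — must end with "ad"
vii → match
viii → match
Total matched: 4

4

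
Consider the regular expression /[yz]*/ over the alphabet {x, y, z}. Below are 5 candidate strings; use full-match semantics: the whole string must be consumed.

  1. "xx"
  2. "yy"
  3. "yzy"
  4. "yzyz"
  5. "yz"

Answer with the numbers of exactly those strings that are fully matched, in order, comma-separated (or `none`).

2, 3, 4, 5

1. "xx" → no match
2. "yy" → match
3. "yzy" → match
4. "yzyz" → match
5. "yz" → match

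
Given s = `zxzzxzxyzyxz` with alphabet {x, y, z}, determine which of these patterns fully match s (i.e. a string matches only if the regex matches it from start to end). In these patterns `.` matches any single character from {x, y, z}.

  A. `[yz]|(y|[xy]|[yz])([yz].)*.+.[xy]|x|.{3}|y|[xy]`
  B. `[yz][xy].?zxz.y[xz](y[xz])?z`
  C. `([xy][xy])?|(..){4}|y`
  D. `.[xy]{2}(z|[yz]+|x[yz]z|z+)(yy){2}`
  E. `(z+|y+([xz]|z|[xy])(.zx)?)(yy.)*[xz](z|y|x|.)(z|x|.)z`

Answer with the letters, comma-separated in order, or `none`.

A → no match
B → match
C → no match
D → no match — must end with `yy`
E → no match

B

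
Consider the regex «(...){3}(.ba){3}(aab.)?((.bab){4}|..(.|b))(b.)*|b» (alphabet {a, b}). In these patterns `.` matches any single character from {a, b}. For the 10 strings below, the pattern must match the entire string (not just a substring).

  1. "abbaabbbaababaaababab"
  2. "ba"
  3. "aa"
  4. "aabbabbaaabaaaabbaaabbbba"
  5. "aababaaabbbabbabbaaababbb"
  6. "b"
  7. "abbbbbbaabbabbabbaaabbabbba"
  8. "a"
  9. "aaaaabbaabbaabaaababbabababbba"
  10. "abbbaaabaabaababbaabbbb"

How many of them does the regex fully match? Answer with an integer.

1 → no match
2. "ba" → no match
3. "aa" → no match
4 → no match
5 → match
6. "b" → match
7 → match
8. "a" → no match
9 → no match
10 → match
Total matched: 4

4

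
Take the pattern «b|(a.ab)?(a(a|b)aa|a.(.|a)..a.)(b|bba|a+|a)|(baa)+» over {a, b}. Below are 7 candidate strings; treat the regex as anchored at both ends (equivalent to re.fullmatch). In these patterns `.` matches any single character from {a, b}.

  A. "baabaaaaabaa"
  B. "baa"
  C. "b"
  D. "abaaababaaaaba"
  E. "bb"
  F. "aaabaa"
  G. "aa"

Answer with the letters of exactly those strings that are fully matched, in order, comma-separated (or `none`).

B, C

A → no match
B → match
C → match
D → no match
E → no match
F → no match
G → no match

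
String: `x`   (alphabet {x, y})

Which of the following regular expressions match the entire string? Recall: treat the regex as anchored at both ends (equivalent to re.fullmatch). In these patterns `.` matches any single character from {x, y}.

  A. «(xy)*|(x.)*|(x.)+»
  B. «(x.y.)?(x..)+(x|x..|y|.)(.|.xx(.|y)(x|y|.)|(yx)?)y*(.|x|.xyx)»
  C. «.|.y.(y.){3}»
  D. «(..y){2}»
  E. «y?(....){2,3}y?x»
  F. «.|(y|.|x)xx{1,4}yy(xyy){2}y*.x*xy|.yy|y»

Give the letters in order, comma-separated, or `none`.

C, F

A → no match
B → no match
C → match
D → no match — must end with `y`
E → no match
F → match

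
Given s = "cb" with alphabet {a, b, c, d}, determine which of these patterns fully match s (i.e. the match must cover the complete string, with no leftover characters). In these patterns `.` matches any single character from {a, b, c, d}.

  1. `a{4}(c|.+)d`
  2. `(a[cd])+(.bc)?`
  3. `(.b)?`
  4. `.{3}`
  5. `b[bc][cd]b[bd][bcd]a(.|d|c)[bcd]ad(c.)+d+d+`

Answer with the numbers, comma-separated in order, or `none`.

3

1 → no match — must start with "a"
2 → no match — must start with "a"
3 → match
4 → no match
5 → no match — must start with "b"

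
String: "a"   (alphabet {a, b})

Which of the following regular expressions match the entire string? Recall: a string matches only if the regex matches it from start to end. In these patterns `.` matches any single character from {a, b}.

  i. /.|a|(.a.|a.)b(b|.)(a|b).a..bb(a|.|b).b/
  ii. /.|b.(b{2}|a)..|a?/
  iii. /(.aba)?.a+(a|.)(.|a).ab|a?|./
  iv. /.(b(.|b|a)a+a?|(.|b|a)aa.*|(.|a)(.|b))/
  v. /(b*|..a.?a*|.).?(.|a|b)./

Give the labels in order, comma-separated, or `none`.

i → match
ii → match
iii → match
iv → no match
v → no match

i, ii, iii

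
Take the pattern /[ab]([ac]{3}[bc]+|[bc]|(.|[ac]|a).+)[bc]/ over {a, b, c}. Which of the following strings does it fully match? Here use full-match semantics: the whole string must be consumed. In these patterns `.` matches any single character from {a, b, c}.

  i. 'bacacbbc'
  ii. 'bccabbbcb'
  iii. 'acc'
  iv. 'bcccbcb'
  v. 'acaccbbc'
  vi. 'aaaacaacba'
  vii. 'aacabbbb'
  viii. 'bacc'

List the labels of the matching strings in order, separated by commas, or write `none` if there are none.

i, ii, iii, iv, v, vii, viii

i. 'bacacbbc' → match
ii. 'bccabbbcb' → match
iii. 'acc' → match
iv. 'bcccbcb' → match
v. 'acaccbbc' → match
vi. 'aaaacaacba' → no match
vii. 'aacabbbb' → match
viii. 'bacc' → match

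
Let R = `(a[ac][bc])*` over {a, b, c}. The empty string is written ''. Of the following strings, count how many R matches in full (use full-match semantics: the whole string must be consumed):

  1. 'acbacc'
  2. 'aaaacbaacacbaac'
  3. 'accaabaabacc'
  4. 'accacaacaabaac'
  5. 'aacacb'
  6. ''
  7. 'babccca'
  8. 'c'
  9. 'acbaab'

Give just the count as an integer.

1 → match
2 → no match
3 → match
4 → no match
5 → match
6 → match
7 → no match
8 → no match
9 → match
Total matched: 5

5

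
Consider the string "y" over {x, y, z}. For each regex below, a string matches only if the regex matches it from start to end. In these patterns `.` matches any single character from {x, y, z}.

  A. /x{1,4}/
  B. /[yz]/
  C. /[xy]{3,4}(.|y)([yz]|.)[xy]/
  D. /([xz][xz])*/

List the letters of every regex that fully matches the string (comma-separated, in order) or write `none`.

B

A → no match — must start with "x"
B → match
C → no match
D → no match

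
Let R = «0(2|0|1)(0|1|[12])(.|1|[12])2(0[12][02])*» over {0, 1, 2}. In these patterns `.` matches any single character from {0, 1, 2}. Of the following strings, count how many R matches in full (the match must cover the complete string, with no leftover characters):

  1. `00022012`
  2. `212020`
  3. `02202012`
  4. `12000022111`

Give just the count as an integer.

2

1. `00022012` → match
2. `212020` → no match — must start with `0`
3. `02202012` → match
4. `12000022111` → no match — must start with `0`
Total matched: 2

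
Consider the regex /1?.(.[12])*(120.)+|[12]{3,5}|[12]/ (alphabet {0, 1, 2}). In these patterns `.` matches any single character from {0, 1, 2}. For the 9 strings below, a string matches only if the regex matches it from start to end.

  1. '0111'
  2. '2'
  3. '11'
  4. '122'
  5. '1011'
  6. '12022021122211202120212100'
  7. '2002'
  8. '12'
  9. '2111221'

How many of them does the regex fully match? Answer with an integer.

1 → no match
2 → match
3 → no match
4 → match
5 → no match
6 → no match
7 → no match
8 → no match
9 → no match
Total matched: 2

2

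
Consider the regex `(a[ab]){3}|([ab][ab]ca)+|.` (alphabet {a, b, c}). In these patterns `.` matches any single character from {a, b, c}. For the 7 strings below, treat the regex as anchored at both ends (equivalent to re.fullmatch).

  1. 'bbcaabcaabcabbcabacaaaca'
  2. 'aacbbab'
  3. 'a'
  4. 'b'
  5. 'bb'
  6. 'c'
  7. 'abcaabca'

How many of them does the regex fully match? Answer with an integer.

5

1 → match
2. 'aacbbab' → no match
3. 'a' → match
4. 'b' → match
5. 'bb' → no match
6. 'c' → match
7. 'abcaabca' → match
Total matched: 5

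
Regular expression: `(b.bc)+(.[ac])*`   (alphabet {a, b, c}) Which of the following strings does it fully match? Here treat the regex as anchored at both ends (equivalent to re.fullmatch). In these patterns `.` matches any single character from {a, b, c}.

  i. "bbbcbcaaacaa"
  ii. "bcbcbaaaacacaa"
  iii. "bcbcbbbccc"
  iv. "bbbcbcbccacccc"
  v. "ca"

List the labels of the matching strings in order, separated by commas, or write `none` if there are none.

i, ii, iii, iv

i → match
ii → match
iii → match
iv → match
v → no match — must start with "b"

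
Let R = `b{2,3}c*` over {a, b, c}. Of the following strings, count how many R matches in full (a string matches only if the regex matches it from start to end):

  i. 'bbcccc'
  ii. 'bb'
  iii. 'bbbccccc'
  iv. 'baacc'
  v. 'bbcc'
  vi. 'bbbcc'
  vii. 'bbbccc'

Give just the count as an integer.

6

i → match
ii → match
iii → match
iv → no match
v → match
vi → match
vii → match
Total matched: 6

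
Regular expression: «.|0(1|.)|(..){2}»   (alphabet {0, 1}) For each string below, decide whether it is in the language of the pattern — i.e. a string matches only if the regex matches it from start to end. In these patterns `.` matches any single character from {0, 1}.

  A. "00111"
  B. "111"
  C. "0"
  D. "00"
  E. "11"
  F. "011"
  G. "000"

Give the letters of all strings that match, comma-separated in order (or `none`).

C, D

A. "00111" → no match
B. "111" → no match
C. "0" → match
D. "00" → match
E. "11" → no match
F. "011" → no match
G. "000" → no match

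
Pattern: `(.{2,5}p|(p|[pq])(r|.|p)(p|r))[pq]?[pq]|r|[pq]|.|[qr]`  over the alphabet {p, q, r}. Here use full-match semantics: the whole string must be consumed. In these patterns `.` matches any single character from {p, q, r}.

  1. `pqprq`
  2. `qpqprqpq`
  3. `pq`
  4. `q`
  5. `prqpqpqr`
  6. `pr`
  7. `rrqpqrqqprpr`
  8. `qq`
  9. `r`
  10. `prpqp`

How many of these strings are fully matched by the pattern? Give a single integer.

1 → no match
2 → no match
3 → no match
4 → match
5 → no match
6 → no match
7 → no match
8 → no match
9 → match
10 → match
Total matched: 3

3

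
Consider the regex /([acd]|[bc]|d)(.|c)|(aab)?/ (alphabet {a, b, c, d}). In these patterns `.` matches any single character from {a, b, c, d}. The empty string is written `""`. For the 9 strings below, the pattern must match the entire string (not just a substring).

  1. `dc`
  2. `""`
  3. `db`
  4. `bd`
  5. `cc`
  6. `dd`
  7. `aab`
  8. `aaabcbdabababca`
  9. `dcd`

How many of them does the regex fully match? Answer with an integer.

7

1 → match
2 → match
3 → match
4 → match
5 → match
6 → match
7 → match
8 → no match
9 → no match
Total matched: 7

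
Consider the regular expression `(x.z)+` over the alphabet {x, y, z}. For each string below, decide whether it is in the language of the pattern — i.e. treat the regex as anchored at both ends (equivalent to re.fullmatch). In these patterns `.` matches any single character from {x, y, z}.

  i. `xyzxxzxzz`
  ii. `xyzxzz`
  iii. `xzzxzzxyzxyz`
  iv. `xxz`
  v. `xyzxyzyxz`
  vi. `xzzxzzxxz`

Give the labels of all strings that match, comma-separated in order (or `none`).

i, ii, iii, iv, vi

i → match
ii → match
iii → match
iv → match
v → no match
vi → match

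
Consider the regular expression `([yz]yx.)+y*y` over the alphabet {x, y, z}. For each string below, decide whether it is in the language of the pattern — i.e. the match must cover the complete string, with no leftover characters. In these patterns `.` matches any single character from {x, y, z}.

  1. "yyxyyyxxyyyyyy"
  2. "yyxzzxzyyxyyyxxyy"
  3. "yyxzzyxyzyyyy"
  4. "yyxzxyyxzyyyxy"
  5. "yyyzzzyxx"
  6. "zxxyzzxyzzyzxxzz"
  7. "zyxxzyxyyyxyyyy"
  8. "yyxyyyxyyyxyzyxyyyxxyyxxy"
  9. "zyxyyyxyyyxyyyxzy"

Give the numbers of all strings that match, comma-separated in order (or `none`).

1, 7, 8, 9

1 → match
2 → no match
3 → no match
4 → no match
5 → no match — must end with "y"
6 → no match — must end with "y"
7 → match
8 → match
9 → match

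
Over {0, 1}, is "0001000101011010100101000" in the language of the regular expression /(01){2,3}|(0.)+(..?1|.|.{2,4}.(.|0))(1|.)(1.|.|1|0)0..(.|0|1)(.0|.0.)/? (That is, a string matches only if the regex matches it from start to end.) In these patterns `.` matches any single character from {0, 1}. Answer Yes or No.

Yes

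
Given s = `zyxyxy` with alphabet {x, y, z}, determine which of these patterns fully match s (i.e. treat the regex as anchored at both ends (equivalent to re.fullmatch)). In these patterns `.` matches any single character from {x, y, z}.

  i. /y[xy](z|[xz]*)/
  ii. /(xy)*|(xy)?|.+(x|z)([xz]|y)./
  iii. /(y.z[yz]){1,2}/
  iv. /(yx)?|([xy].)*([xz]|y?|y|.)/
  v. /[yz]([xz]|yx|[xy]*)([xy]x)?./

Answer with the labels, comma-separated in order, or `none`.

i → no match — must start with `y`
ii → no match
iii → no match — must start with `y`
iv → no match
v → match

v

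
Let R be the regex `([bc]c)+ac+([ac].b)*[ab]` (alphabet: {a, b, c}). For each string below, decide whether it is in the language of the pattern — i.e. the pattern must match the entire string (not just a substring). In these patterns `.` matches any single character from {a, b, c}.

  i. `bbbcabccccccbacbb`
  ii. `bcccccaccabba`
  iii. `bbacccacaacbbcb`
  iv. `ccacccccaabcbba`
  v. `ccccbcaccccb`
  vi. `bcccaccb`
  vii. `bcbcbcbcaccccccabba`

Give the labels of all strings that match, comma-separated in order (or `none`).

i → no match
ii → match
iii → no match
iv → match
v → match
vi → match
vii → match

ii, iv, v, vi, vii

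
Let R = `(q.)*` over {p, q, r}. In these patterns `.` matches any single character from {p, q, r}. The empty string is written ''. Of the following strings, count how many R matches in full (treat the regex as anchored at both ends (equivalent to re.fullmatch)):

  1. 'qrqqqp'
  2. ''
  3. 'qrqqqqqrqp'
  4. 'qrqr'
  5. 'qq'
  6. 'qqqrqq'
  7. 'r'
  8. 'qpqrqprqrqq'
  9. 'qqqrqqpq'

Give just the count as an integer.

1 → match
2 → match
3 → match
4 → match
5 → match
6 → match
7 → no match
8 → no match
9 → no match
Total matched: 6

6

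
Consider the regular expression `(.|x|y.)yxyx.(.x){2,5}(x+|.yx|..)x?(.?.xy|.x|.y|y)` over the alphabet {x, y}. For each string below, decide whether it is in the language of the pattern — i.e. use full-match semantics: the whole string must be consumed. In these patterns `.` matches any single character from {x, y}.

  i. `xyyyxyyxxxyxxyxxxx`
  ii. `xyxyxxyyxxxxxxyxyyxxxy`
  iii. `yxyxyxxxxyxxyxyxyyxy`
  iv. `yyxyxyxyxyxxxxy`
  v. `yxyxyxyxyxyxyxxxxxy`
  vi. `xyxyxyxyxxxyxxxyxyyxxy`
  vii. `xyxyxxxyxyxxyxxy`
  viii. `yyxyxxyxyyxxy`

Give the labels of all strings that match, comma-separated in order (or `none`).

i → no match
ii → no match
iii → no match
iv → no match
v → no match
vi → no match
vii → no match
viii → no match

none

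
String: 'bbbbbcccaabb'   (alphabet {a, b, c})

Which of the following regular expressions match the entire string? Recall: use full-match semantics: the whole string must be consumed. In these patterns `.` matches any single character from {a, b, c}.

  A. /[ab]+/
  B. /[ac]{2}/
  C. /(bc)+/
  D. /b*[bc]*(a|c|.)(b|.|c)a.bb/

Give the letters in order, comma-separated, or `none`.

D

A → no match
B → no match
C → no match — must start with 'bc'
D → match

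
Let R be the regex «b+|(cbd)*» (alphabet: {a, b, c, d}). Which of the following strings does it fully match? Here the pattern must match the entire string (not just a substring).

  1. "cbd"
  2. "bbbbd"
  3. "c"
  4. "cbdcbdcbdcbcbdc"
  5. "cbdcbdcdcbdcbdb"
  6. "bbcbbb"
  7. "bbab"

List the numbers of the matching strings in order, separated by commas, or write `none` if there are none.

1 → match
2 → no match
3 → no match
4 → no match
5 → no match
6 → no match
7 → no match

1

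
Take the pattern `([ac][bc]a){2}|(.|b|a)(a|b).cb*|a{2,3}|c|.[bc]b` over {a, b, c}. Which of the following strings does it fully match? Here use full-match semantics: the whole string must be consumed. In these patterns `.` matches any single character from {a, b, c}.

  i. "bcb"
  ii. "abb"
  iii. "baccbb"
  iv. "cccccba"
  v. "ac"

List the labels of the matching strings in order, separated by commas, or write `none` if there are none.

i, ii, iii

i → match
ii → match
iii → match
iv → no match
v → no match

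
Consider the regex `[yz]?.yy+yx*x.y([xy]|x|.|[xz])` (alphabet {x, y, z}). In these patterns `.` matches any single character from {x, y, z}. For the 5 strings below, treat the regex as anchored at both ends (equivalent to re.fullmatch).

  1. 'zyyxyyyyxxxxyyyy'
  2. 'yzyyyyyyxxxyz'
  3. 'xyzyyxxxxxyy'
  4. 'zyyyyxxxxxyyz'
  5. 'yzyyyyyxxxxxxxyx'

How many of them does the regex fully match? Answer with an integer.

1 → no match
2 → match
3. 'xyzyyxxxxxyy' → no match
4 → match
5 → match
Total matched: 3

3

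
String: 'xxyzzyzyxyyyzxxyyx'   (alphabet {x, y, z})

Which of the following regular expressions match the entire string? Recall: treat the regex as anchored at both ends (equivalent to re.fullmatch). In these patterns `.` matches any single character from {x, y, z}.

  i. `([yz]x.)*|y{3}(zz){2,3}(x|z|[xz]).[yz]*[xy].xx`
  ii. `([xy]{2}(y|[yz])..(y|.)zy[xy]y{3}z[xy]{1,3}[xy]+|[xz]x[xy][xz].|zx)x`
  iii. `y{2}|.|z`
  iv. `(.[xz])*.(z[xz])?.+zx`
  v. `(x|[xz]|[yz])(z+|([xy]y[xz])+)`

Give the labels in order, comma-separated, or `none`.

i → no match
ii → match
iii → no match
iv → no match — must end with 'zx'
v → no match

ii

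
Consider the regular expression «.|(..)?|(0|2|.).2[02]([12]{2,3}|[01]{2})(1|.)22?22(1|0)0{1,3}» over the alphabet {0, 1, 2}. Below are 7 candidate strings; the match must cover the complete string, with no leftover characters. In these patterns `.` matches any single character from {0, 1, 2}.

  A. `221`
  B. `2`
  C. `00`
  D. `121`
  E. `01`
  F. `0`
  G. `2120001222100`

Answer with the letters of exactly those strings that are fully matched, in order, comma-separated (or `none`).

A → no match
B → match
C → match
D → no match
E → match
F → match
G → match

B, C, E, F, G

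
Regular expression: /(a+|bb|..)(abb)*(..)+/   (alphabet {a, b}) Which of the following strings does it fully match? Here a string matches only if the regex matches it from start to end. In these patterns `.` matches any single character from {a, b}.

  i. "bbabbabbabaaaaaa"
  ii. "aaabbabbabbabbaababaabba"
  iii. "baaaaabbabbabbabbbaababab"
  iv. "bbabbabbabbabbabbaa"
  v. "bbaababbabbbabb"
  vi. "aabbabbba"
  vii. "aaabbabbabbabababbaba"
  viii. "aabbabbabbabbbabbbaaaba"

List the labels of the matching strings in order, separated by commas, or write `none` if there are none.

i → match
ii → match
iii → no match
iv → match
v → no match
vi. "aabbabbba" → match
vii → match
viii → match

i, ii, iv, vi, vii, viii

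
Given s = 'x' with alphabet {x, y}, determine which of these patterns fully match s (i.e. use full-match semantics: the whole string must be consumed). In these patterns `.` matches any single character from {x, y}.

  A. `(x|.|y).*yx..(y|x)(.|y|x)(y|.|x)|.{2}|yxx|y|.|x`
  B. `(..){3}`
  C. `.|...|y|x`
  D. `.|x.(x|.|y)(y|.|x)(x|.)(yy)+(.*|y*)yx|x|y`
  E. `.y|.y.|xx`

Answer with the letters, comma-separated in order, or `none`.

A → match
B → no match
C → match
D → match
E → no match

A, C, D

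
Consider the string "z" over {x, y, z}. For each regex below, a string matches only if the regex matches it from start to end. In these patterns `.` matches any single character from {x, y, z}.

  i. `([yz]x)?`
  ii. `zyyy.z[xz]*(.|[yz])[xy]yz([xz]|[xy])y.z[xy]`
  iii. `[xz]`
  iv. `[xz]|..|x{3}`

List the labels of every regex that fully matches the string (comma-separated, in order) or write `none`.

iii, iv

i → no match
ii → no match — must start with "zyyy"
iii → match
iv → match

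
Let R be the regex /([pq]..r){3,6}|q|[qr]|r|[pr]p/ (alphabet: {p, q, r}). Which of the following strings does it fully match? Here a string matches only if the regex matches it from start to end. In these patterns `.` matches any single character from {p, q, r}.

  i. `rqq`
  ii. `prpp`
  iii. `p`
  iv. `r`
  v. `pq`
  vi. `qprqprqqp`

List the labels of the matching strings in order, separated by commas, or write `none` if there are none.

iv

i. `rqq` → no match
ii. `prpp` → no match
iii. `p` → no match
iv. `r` → match
v. `pq` → no match
vi. `qprqprqqp` → no match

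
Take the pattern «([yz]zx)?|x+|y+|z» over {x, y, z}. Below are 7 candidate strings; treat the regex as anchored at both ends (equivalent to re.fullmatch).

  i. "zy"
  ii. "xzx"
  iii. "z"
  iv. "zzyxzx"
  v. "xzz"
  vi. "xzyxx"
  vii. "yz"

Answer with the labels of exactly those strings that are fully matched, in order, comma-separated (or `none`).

iii

i → no match
ii → no match
iii → match
iv → no match
v → no match
vi → no match
vii → no match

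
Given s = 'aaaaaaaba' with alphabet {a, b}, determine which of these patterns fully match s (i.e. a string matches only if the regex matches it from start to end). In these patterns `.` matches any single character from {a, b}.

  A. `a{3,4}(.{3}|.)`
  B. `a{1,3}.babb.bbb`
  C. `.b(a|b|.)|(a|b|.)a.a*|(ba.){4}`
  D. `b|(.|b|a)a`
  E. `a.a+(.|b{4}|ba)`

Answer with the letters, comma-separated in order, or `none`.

A → no match
B → no match — must end with 'bbb'
C → no match
D → no match
E → match

E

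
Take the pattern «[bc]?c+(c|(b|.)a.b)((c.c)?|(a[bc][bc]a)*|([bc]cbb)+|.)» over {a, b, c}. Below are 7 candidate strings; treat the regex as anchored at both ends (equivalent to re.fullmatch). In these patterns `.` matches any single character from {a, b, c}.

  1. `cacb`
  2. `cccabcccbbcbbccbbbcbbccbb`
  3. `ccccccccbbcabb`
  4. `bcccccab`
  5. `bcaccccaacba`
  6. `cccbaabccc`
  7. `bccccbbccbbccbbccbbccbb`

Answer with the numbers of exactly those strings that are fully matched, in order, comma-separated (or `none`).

6, 7

1 → no match
2 → no match
3 → no match
4 → no match
5 → no match
6 → match
7 → match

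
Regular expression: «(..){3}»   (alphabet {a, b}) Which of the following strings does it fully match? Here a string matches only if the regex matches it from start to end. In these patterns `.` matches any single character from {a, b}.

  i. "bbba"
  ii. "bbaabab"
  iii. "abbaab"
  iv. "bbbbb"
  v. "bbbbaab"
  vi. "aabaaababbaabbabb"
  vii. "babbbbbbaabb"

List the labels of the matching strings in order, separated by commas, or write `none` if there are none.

i → no match
ii → no match
iii → match
iv → no match
v → no match
vi → no match
vii → no match

iii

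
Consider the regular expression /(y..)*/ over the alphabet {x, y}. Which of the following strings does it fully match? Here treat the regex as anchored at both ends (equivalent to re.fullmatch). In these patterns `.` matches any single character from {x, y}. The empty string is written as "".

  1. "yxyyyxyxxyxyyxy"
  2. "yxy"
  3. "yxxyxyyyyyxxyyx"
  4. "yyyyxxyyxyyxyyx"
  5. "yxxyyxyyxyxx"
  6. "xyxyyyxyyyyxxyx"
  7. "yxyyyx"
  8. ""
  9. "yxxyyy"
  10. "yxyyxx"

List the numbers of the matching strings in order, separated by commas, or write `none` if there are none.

1, 2, 3, 4, 5, 7, 8, 9, 10

1 → match
2 → match
3 → match
4 → match
5 → match
6 → no match
7 → match
8 → match
9 → match
10 → match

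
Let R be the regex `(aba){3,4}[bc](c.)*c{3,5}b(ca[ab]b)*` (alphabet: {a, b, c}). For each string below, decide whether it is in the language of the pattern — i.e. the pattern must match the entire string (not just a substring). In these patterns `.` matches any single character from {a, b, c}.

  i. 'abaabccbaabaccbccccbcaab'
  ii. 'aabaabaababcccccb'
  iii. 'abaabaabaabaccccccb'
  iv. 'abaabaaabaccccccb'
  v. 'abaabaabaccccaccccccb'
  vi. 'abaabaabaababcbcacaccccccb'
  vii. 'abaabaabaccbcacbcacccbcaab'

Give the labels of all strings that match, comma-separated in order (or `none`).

iii, v, vi, vii

i → no match
ii → no match — must start with 'aba'
iii → match
iv → no match
v → match
vi → match
vii → match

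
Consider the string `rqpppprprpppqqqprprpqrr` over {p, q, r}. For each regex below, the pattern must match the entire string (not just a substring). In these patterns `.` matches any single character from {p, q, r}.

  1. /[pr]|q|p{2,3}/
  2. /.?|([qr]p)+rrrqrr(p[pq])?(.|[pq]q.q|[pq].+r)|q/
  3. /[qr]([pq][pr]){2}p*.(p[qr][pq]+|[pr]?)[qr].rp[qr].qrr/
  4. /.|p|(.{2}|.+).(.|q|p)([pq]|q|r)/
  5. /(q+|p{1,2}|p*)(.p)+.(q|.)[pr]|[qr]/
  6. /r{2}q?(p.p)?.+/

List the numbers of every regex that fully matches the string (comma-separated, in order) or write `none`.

3, 4

1 → no match
2 → no match
3 → match
4 → match
5 → no match
6 → no match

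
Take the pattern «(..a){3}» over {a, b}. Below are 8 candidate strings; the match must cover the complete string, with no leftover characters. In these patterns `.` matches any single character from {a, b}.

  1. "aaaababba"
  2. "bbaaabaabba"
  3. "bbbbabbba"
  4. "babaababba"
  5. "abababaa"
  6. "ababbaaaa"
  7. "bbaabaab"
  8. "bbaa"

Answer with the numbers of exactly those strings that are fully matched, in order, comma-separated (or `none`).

1 → match
2 → no match
3 → no match
4 → no match
5 → no match
6 → match
7 → no match — must end with "a"
8 → no match

1, 6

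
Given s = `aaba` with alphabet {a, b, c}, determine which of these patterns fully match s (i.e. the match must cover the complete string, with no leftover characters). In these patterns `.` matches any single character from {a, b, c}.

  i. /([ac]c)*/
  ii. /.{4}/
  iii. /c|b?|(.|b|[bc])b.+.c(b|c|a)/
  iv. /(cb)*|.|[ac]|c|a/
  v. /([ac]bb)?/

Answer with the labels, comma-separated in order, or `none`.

i → no match
ii → match
iii → no match
iv → no match
v → no match

ii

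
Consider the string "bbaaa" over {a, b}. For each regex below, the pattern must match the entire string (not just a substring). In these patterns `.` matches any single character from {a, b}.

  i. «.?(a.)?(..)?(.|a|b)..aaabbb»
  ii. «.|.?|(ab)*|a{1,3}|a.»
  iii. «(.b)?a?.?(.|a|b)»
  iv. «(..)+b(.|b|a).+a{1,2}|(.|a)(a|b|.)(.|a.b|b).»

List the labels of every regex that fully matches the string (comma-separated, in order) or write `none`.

i → no match — must end with "aaabbb"
ii → no match
iii → match
iv → no match

iii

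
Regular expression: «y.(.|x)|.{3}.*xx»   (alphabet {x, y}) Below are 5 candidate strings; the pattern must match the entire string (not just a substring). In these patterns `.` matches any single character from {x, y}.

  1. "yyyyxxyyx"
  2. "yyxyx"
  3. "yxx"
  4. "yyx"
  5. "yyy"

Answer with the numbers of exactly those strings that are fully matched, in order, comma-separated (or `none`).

1. "yyyyxxyyx" → no match
2. "yyxyx" → no match
3. "yxx" → match
4. "yyx" → match
5. "yyy" → match

3, 4, 5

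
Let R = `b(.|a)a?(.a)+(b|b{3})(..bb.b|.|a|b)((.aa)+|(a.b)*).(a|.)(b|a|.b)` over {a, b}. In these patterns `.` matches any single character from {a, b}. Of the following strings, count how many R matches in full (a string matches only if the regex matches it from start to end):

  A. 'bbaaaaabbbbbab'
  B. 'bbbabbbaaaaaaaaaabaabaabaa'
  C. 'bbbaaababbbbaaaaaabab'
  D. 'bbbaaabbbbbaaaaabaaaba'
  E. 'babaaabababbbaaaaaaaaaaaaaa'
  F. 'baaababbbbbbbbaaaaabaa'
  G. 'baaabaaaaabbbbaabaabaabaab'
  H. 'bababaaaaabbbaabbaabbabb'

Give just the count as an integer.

8

A → match
B → match
C → match
D → match
E → match
F → match
G → match
H → match
Total matched: 8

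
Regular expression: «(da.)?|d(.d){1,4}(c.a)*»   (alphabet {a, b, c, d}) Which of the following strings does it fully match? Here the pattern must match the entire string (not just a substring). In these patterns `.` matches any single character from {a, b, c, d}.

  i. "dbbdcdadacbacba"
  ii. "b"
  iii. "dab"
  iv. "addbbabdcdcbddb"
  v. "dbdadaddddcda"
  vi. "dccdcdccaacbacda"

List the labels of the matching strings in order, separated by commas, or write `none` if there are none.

iii

i → no match
ii → no match
iii → match
iv → no match
v → no match
vi → no match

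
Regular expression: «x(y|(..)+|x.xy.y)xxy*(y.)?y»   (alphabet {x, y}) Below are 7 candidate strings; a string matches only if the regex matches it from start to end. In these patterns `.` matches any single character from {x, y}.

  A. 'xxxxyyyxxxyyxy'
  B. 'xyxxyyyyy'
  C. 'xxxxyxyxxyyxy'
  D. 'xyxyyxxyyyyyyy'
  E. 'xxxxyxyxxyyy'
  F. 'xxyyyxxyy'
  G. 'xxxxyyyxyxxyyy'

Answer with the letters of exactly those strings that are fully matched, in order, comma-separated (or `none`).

B, C, D, E, F, G

A → no match
B → match
C → match
D → match
E → match
F → match
G → match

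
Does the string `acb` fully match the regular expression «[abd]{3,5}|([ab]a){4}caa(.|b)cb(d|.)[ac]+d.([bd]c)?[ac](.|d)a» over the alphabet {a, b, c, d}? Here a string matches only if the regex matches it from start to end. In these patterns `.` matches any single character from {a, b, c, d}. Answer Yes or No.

No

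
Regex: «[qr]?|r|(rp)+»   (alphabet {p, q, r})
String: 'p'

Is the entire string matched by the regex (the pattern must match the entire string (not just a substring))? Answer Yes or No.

No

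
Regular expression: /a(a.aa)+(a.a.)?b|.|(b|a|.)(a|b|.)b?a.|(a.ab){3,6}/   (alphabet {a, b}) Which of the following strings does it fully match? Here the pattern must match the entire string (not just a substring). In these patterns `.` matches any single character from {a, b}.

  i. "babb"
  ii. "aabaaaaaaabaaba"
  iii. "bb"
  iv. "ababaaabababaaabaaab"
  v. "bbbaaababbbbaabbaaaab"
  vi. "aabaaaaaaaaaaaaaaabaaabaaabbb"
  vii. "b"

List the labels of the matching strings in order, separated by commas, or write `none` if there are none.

i. "babb" → no match
ii → no match
iii. "bb" → no match
iv → match
v → no match
vi → no match
vii. "b" → match

iv, vii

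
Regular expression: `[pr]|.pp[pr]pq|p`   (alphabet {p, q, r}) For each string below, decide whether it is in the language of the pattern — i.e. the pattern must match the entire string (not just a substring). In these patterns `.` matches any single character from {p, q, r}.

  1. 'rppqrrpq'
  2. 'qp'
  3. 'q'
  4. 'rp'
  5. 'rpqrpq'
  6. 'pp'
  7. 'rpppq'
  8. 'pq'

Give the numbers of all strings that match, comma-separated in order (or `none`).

1 → no match
2 → no match
3 → no match
4 → no match
5 → no match
6 → no match
7 → no match
8 → no match

none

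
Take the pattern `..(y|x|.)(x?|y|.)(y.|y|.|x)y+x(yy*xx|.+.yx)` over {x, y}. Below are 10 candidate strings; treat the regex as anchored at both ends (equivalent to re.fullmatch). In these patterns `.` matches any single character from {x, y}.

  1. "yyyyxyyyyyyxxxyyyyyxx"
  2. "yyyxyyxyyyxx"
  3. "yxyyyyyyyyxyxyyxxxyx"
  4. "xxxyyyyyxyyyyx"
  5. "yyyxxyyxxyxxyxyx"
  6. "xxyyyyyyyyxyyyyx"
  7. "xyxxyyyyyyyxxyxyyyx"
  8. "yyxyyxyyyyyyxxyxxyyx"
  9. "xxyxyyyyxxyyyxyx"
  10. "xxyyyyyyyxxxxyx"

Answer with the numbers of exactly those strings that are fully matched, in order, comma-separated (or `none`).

1 → no match
2 → match
3 → match
4 → match
5 → match
6 → match
7 → match
8 → match
9 → match
10 → match

2, 3, 4, 5, 6, 7, 8, 9, 10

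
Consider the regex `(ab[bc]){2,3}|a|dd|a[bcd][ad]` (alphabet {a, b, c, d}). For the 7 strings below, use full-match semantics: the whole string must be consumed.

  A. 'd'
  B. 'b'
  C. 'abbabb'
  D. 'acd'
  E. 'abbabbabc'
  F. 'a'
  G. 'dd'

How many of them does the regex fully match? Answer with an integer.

A. 'd' → no match
B. 'b' → no match
C. 'abbabb' → match
D. 'acd' → match
E. 'abbabbabc' → match
F. 'a' → match
G. 'dd' → match
Total matched: 5

5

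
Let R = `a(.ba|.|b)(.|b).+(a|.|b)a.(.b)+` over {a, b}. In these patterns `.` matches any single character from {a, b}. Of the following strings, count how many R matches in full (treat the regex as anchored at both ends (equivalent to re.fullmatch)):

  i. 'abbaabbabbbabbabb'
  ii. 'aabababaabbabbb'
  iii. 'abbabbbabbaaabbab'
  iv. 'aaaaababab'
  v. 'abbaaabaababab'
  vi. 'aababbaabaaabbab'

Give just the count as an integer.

5

i → no match
ii → match
iii → match
iv → match
v → match
vi → match
Total matched: 5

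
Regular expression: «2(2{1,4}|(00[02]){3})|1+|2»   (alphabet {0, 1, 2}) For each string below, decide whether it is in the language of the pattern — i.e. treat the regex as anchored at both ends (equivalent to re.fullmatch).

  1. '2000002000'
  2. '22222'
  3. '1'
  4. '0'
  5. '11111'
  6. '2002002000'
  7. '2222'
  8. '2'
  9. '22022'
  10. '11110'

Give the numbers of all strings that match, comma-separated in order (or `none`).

1 → match
2 → match
3 → match
4 → no match
5 → match
6 → match
7 → match
8 → match
9 → no match
10 → no match

1, 2, 3, 5, 6, 7, 8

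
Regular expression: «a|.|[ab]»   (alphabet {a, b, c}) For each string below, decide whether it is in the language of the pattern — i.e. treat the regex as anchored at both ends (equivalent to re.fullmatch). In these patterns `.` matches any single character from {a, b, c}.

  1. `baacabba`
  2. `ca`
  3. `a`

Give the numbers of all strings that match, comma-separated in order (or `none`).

3

1 → no match
2 → no match
3 → match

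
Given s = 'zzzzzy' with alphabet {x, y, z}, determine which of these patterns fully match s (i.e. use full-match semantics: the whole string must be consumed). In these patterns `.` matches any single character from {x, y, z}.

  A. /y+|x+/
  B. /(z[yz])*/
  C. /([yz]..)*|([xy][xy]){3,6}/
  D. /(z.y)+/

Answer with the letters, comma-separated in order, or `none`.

A → no match
B → match
C → match
D → no match

B, C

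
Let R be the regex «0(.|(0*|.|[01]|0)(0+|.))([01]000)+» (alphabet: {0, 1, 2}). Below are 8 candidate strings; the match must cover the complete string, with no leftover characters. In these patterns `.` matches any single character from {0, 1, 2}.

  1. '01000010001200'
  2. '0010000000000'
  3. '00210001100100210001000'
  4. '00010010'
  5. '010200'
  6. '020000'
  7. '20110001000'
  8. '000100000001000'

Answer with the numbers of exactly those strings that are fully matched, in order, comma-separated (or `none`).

6, 8

1 → no match — must end with '000'
2 → no match
3 → no match
4. '00010010' → no match — must end with '000'
5. '010200' → no match — must end with '000'
6. '020000' → match
7. '20110001000' → no match — must start with '0'
8 → match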